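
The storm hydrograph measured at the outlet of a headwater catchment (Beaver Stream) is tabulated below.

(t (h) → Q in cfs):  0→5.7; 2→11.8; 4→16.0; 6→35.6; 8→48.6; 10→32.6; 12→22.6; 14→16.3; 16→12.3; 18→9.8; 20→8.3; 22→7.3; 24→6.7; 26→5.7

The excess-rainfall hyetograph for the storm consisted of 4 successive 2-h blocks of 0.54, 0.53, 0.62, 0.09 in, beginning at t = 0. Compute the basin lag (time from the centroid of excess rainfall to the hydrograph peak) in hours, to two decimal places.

Centroid of excess rainfall: t_c = Σ P_i·t̄_i / ΣP_i = 3.2921 h (block centres at 1, 3, 5, 7 h).
Hydrograph peak occurs at t = 8 h, so basin lag t_L = 8 − 3.2921 = 4.71 h.

t_L ≈ 4.71 h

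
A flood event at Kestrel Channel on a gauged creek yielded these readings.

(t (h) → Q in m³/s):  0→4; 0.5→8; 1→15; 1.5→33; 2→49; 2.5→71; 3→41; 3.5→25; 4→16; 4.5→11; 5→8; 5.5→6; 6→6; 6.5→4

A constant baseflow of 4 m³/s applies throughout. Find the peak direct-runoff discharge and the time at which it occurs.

Subtracting baseflow gives direct-runoff ordinates: 0.0, 4.0, 11.0, 29.0, 45.0, 67.0, 37.0, 21.0, 12.0, 7.0, 4.0, 2.0, 2.0, 0.0 m³/s.
The maximum is 67.0 m³/s, occurring at the reading for t = 2.5 h.

Q_p = 67.0 m³/s at t = 2.5 h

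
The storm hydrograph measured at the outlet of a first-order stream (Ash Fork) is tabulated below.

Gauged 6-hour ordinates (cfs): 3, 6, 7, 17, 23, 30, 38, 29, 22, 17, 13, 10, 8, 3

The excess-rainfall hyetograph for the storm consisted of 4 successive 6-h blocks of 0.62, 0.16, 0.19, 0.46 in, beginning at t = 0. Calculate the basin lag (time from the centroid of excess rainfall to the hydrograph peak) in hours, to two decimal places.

Centroid of excess rainfall: t_c = Σ P_i·t̄_i / ΣP_i = 11.0559 h (block centres at 3, 9, 15, 21 h).
Hydrograph peak occurs at t = 36 h, so basin lag t_L = 36 − 11.0559 = 24.94 h.

t_L ≈ 24.94 h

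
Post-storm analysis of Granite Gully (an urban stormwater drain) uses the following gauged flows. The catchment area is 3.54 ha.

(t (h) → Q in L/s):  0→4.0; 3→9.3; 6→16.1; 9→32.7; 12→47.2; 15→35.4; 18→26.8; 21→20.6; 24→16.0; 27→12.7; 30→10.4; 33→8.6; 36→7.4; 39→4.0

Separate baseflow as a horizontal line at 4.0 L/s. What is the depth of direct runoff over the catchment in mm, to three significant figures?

Direct runoff: 0.0, 5.3, 12.1, 28.7, 43.2, 31.4, 22.8, 16.6, 12.0, 8.7, 6.4, 4.6, 3.4, 0.0 L/s; ΣQ_DR = 195.2 L/s.
V = ΣQ_DR · Δt = 195.2 × 10800 s = 2.108 × 10^6 L.
Over A = 3.54 ha, depth = V / A = 59.6 mm.

d ≈ 59.6 mm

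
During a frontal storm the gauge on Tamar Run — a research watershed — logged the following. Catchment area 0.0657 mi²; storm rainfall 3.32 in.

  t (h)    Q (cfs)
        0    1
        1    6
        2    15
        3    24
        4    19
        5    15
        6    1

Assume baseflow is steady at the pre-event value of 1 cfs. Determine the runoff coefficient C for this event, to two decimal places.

C ≈ 0.53

ΣQ_DR = 74.00 cfs; V = ΣQ_DR·Δt = 2.664 × 10^5 ft³.
Runoff depth d = V / A = 1.745 in.
C = d / P = 1.745 / 3.32 = 0.53.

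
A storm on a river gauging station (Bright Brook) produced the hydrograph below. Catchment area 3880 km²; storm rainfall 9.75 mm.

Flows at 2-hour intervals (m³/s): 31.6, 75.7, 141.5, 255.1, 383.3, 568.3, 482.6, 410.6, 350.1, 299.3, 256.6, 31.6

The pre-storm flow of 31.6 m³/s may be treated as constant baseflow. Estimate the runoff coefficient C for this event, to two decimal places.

C ≈ 0.55

ΣQ_DR = 2907 m³/s; V = ΣQ_DR·Δt = 2.093 × 10^7 m³.
Runoff depth d = V / A = 5.395 mm.
C = d / P = 5.395 / 9.75 = 0.55.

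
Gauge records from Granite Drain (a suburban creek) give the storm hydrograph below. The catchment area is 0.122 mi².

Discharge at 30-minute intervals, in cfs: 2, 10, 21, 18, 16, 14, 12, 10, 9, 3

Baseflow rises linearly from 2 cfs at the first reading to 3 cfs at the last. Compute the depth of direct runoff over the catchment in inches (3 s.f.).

d ≈ 0.572 in

Direct runoff: 0.00, 7.89, 18.78, 15.67, 13.56, 11.44, 9.33, 7.22, 6.11, 0.00 cfs; ΣQ_DR = 90.00 cfs.
V = ΣQ_DR · Δt = 90.00 × 1800 s = 1.620 × 10^5 ft³.
Over A = 0.122 mi², depth = V / A = 0.572 in.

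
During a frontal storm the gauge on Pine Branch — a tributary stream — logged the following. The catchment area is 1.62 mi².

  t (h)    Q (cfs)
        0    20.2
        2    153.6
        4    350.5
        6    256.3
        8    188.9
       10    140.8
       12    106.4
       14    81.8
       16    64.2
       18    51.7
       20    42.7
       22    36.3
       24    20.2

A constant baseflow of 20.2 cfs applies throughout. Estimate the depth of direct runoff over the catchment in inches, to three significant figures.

Direct runoff: 0.0, 133.4, 330.3, 236.1, 168.7, 120.6, 86.2, 61.6, 44.0, 31.5, 22.5, 16.1, 0.0 cfs; ΣQ_DR = 1251 cfs.
V = ΣQ_DR · Δt = 1251 × 7200 s = 9.007 × 10^6 ft³.
Over A = 1.62 mi², depth = V / A = 2.39 in.

d ≈ 2.39 in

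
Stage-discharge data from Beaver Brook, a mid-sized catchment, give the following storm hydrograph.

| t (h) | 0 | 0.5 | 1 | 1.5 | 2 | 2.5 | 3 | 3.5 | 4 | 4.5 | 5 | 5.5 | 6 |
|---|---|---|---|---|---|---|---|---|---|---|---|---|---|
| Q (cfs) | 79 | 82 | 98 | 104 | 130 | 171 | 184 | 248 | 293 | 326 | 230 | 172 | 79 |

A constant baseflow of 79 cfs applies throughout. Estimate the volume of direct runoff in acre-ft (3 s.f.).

Direct-runoff ordinates (Q − Q_b): 0.0, 3.0, 19.0, 25.0, 51.0, 92.0, 105.0, 169.0, 214.0, 247.0, 151.0, 93.0, 0.0 cfs.
ΣQ_DR = 1169 cfs.
With Δt = 0.5 h = 1800 s, V = ΣQ_DR · Δt = 1169 × 1800 = 2.10 × 10^6 ft³ = 48.3 acre-ft.

V ≈ 48.3 acre-ft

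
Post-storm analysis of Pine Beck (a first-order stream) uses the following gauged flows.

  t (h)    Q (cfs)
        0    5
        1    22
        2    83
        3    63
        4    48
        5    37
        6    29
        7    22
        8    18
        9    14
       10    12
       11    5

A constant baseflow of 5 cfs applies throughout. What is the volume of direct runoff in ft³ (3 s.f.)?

Direct-runoff ordinates (Q − Q_b): 0.0, 17.0, 78.0, 58.0, 43.0, 32.0, 24.0, 17.0, 13.0, 9.0, 7.0, 0.0 cfs.
ΣQ_DR = 298.0 cfs.
With Δt = 1 h = 3600 s, V = ΣQ_DR · Δt = 298.0 × 3600 = 1.07 × 10^6 ft³.

V ≈ 1.07 × 10^6 ft³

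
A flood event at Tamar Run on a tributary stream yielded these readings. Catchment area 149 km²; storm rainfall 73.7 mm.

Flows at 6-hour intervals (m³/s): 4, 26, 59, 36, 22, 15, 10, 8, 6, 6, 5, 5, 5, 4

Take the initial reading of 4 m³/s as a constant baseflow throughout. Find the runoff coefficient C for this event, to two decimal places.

C ≈ 0.30

ΣQ_DR = 155.0 m³/s; V = ΣQ_DR·Δt = 3.348 × 10^6 m³.
Runoff depth d = V / A = 22.47 mm.
C = d / P = 22.47 / 73.7 = 0.30.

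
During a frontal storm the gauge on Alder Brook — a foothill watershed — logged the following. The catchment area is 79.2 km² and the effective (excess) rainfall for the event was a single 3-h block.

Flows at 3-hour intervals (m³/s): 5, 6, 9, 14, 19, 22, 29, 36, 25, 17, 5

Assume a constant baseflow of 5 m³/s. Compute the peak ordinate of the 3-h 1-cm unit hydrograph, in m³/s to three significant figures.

U_p ≈ 17.2 m³/s

Direct runoff: 0.0, 1.0, 4.0, 9.0, 14.0, 17.0, 24.0, 31.0, 20.0, 12.0, 0.0 m³/s; ΣQ_DR = 132.0 m³/s, peak = 31.0 m³/s.
Runoff depth d = ΣQ_DR·Δt / A = 132.0 × 10800 / (79.2 km²) = 18.00 mm.
The 1-cm UH is the DRH scaled by (10 mm)/d, so U_p = 31.0 × 10/18.00 = 17.2 m³/s.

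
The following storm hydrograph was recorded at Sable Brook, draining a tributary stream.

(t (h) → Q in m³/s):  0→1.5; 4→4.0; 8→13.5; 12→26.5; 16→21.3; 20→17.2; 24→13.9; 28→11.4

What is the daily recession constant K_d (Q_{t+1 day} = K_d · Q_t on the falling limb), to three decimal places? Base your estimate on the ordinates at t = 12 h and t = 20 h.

Between t = 12 h and t = 20 h the flow falls from 26.5 to 17.2 m³/s over 2×4 h = 8 h.
Per-interval ratio K = (17.2/26.5)^(1/2) = 0.8056; K_d = K^(24/4) = 0.273.

K_d ≈ 0.273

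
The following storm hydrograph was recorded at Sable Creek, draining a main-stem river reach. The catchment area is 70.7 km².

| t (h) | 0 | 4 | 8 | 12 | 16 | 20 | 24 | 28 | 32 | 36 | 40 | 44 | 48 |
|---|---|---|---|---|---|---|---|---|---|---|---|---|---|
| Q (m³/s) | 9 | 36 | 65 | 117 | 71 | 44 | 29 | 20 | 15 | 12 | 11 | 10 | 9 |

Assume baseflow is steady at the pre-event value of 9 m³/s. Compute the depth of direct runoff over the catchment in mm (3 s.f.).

d ≈ 67.4 mm

Direct runoff: 0.0, 27.0, 56.0, 108.0, 62.0, 35.0, 20.0, 11.0, 6.0, 3.0, 2.0, 1.0, 0.0 m³/s; ΣQ_DR = 331.0 m³/s.
V = ΣQ_DR · Δt = 331.0 × 14400 s = 4.766 × 10^6 m³.
Over A = 70.7 km², depth = V / A = 67.4 mm.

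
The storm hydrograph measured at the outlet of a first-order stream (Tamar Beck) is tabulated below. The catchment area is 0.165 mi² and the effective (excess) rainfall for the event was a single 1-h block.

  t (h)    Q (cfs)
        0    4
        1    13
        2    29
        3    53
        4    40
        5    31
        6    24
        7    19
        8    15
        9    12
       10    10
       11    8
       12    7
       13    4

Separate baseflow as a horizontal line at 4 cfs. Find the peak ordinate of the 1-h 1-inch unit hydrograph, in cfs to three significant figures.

U_p ≈ 24.5 cfs

Direct runoff: 0.0, 9.0, 25.0, 49.0, 36.0, 27.0, 20.0, 15.0, 11.0, 8.0, 6.0, 4.0, 3.0, 0.0 cfs; ΣQ_DR = 213.0 cfs, peak = 49.0 cfs.
Runoff depth d = ΣQ_DR·Δt / A = 213.0 × 3600 / (0.165 mi²) = 2.000 in.
The 1-inch UH is the DRH scaled by (1 in)/d, so U_p = 49.0 × 1/2.000 = 24.5 cfs.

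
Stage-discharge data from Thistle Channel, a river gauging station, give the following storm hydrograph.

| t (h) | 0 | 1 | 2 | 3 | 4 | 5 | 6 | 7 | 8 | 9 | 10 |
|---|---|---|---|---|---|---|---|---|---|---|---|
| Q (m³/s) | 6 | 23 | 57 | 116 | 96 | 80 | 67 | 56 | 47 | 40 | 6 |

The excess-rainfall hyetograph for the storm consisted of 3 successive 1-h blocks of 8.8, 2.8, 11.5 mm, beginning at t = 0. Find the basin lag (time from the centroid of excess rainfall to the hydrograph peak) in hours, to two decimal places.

t_L ≈ 1.38 h

Centroid of excess rainfall: t_c = Σ P_i·t̄_i / ΣP_i = 1.6169 h (block centres at 0.5, 1.5, 2.5 h).
Hydrograph peak occurs at t = 3 h, so basin lag t_L = 3 − 1.6169 = 1.38 h.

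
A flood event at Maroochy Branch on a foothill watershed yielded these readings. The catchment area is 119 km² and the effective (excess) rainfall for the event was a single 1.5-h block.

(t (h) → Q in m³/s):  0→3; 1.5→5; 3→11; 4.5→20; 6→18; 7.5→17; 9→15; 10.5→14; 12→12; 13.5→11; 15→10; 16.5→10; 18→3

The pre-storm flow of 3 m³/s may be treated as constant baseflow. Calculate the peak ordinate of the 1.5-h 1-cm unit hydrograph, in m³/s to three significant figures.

Direct runoff: 0.0, 2.0, 8.0, 17.0, 15.0, 14.0, 12.0, 11.0, 9.0, 8.0, 7.0, 7.0, 0.0 m³/s; ΣQ_DR = 110.0 m³/s, peak = 17.0 m³/s.
Runoff depth d = ΣQ_DR·Δt / A = 110.0 × 5400 / (119 km²) = 4.992 mm.
The 1-cm UH is the DRH scaled by (10 mm)/d, so U_p = 17.0 × 10/4.992 = 34.1 m³/s.

U_p ≈ 34.1 m³/s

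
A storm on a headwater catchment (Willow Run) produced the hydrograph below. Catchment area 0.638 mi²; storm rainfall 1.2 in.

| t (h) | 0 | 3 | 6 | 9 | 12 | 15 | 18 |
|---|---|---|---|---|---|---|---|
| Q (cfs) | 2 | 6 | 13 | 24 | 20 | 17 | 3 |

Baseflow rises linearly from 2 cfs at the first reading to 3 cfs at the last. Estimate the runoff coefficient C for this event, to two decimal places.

C ≈ 0.41

ΣQ_DR = 67.50 cfs; V = ΣQ_DR·Δt = 7.290 × 10^5 ft³.
Runoff depth d = V / A = 0.4918 in.
C = d / P = 0.4918 / 1.2 = 0.41.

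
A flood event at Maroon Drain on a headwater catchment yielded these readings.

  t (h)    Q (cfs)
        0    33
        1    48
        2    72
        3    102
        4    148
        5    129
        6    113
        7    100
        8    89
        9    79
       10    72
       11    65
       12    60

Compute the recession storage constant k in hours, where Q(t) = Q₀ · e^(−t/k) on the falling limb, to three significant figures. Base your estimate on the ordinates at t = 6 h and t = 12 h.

k ≈ 9.48 h

On the falling limb, Q drops from 113 to 60 cfs between t = 6 h and t = 12 h (Δt = 6 h).
k = −Δt / ln(Q₂/Q₁) = −6 / ln(60/113) = 9.48 h.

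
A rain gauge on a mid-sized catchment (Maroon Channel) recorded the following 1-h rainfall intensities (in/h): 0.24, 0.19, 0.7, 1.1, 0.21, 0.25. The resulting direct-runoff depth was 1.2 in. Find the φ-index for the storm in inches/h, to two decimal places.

φ ≈ 0.30 in/h

Only the 2 blocks with intensity above φ contribute runoff: 0.7, 1.1 in/h.
Σ(I−φ)·Δt = d  ⇒  (0.7+1.1 − 2φ)·1 = 1.2
φ = (1.800 − 1.2/1) / 2 = 0.30 in/h.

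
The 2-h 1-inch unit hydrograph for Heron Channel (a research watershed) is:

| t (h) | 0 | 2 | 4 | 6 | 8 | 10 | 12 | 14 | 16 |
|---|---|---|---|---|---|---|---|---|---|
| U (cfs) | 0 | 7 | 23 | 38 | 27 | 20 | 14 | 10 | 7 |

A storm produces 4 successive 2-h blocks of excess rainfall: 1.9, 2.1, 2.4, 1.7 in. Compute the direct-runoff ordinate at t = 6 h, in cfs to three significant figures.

By discrete convolution, Q_j = Σ (P_i / 1 in) · U_{j−i}.
At t = 6 h (j=3): Q = (1.9/1)·38 + (2.1/1)·23 + (2.4/1)·7 + (1.7/1)·0 = 137 cfs.

Q ≈ 137 cfs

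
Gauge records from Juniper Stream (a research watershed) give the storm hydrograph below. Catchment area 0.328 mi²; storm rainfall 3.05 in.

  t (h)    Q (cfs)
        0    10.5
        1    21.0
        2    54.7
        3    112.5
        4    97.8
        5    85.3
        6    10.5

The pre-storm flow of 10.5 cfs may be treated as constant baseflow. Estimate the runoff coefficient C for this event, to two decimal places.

C ≈ 0.49

ΣQ_DR = 318.8 cfs; V = ΣQ_DR·Δt = 1.148 × 10^6 ft³.
Runoff depth d = V / A = 1.506 in.
C = d / P = 1.506 / 3.05 = 0.49.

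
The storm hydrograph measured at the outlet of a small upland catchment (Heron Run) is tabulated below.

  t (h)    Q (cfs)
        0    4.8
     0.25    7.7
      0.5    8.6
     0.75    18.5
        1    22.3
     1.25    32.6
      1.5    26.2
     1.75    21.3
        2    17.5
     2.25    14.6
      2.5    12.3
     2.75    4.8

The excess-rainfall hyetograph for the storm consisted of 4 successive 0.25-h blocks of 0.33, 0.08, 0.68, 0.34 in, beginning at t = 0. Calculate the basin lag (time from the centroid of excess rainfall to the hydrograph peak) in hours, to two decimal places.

Centroid of excess rainfall: t_c = Σ P_i·t̄_i / ΣP_i = 0.5551 h (block centres at 0.125, 0.375, 0.625, 0.875 h).
Hydrograph peak occurs at t = 1.25 h, so basin lag t_L = 1.25 − 0.5551 = 0.69 h.

t_L ≈ 0.69 h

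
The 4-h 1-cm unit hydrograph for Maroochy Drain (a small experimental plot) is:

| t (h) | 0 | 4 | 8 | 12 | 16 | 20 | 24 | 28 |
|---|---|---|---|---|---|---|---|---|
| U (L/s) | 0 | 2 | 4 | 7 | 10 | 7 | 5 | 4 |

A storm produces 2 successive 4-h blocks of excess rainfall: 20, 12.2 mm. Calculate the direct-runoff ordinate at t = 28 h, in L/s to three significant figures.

Q ≈ 14.1 L/s

By discrete convolution, Q_j = Σ (P_i / 10 mm) · U_{j−i}.
At t = 28 h (j=7): Q = (20/10)·4 + (12.2/10)·5 = 14.1 L/s.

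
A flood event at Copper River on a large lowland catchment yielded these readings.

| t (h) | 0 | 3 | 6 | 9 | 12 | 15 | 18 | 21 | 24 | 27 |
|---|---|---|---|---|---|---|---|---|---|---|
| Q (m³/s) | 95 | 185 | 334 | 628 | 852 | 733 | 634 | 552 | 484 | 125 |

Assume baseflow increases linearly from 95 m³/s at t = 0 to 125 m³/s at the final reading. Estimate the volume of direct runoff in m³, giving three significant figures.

Direct-runoff ordinates (Q − Q_b): 0.00, 86.67, 232.33, 523.00, 743.67, 621.33, 519.00, 433.67, 362.33, 0.00 m³/s.
ΣQ_DR = 3522 m³/s.
With Δt = 3 h = 10800 s, V = ΣQ_DR · Δt = 3522 × 10800 = 3.80 × 10^7 m³.

V ≈ 3.80 × 10^7 m³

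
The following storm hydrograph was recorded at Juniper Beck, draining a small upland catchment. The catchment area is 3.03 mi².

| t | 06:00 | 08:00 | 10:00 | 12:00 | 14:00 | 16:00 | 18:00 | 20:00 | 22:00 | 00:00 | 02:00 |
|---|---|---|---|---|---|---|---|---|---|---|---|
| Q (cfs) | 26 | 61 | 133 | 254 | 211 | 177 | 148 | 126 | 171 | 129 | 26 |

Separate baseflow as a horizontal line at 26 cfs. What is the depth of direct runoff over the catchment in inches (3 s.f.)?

d ≈ 1.20 in

Direct runoff: 0.0, 35.0, 107.0, 228.0, 185.0, 151.0, 122.0, 100.0, 145.0, 103.0, 0.0 cfs; ΣQ_DR = 1176 cfs.
V = ΣQ_DR · Δt = 1176 × 7200 s = 8.467 × 10^6 ft³.
Over A = 3.03 mi², depth = V / A = 1.20 in.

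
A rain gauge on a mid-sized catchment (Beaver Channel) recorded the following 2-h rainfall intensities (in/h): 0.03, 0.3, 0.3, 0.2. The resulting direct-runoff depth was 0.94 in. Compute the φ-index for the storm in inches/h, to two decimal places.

Only the 3 blocks with intensity above φ contribute runoff: 0.3, 0.3, 0.2 in/h.
Σ(I−φ)·Δt = d  ⇒  (0.3+0.3+0.2 − 3φ)·2 = 0.94
φ = (0.8000 − 0.94/2) / 3 = 0.11 in/h.

φ ≈ 0.11 in/h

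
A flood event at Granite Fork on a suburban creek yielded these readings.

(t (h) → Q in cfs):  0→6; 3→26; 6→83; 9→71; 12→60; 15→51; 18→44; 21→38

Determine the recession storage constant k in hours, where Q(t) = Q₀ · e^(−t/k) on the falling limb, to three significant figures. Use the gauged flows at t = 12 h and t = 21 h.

k ≈ 19.7 h

On the falling limb, Q drops from 60 to 38 cfs between t = 12 h and t = 21 h (Δt = 9 h).
k = −Δt / ln(Q₂/Q₁) = −9 / ln(38/60) = 19.7 h.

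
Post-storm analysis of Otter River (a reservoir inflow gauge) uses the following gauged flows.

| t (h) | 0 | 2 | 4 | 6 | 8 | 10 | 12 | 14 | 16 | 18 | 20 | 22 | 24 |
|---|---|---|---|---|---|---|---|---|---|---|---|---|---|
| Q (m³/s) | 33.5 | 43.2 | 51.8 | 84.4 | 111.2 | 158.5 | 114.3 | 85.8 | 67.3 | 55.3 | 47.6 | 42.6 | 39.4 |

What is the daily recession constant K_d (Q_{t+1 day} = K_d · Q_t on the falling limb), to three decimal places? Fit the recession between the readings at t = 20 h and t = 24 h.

Between t = 20 h and t = 24 h the flow falls from 47.6 to 39.4 m³/s over 2×2 h = 4 h.
Per-interval ratio K = (39.4/47.6)^(1/2) = 0.9098; K_d = K^(24/2) = 0.322.

K_d ≈ 0.322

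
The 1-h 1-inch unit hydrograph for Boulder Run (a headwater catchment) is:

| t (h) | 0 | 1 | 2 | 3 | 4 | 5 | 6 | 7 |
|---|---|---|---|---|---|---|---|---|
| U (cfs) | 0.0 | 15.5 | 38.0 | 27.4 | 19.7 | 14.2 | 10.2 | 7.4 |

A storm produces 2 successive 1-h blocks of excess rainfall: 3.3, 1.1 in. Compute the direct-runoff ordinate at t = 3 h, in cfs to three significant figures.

By discrete convolution, Q_j = Σ (P_i / 1 in) · U_{j−i}.
At t = 3 h (j=3): Q = (3.3/1)·27.4 + (1.1/1)·38.0 = 132 cfs.

Q ≈ 132 cfs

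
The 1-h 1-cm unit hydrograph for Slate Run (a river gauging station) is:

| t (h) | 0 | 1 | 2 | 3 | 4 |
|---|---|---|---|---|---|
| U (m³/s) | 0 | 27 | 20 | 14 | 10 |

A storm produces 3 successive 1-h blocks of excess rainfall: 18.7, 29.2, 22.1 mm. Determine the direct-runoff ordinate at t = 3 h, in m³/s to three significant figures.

By discrete convolution, Q_j = Σ (P_i / 10 mm) · U_{j−i}.
At t = 3 h (j=3): Q = (18.7/10)·14 + (29.2/10)·20 + (22.1/10)·27 = 144 m³/s.

Q ≈ 144 m³/s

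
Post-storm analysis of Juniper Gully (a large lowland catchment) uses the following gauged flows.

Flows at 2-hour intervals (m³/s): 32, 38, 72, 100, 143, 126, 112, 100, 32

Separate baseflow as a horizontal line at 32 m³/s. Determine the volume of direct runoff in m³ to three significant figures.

V ≈ 3.36 × 10^6 m³

Direct-runoff ordinates (Q − Q_b): 0.0, 6.0, 40.0, 68.0, 111.0, 94.0, 80.0, 68.0, 0.0 m³/s.
ΣQ_DR = 467.0 m³/s.
With Δt = 2 h = 7200 s, V = ΣQ_DR · Δt = 467.0 × 7200 = 3.36 × 10^6 m³.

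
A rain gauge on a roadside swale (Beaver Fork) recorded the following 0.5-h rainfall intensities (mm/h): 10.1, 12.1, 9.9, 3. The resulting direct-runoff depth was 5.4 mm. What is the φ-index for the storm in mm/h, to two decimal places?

Only the 3 blocks with intensity above φ contribute runoff: 10.1, 12.1, 9.9 mm/h.
Σ(I−φ)·Δt = d  ⇒  (10.1+12.1+9.9 − 3φ)·0.5 = 5.4
φ = (32.10 − 5.4/0.5) / 3 = 7.10 mm/h.

φ ≈ 7.10 mm/h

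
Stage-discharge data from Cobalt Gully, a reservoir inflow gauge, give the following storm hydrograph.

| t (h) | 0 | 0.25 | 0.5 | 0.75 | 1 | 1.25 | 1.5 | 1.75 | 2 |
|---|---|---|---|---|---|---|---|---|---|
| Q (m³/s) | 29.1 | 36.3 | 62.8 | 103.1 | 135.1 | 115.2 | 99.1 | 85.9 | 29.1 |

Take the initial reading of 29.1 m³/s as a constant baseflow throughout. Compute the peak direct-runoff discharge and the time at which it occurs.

Q_p = 106.0 m³/s at t = 1 h

Subtracting baseflow gives direct-runoff ordinates: 0.0, 7.2, 33.7, 74.0, 106.0, 86.1, 70.0, 56.8, 0.0 m³/s.
The maximum is 106.0 m³/s, occurring at the reading for t = 1 h.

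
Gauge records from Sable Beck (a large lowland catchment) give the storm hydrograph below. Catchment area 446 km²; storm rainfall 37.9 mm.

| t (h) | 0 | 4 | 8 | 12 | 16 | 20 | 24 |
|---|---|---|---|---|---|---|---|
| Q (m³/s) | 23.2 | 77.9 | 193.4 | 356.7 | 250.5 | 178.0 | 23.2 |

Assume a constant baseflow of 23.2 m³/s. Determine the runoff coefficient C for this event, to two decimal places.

ΣQ_DR = 940.5 m³/s; V = ΣQ_DR·Δt = 1.354 × 10^7 m³.
Runoff depth d = V / A = 30.37 mm.
C = d / P = 30.37 / 37.9 = 0.80.

C ≈ 0.80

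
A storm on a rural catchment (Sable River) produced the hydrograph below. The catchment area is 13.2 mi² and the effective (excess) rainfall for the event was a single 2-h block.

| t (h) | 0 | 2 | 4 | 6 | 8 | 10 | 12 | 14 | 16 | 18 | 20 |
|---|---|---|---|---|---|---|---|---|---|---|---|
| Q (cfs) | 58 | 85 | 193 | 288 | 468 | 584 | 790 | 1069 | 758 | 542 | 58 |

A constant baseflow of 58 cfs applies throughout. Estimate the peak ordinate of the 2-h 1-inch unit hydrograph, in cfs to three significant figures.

U_p ≈ 1010 cfs

Direct runoff: 0.0, 27.0, 135.0, 230.0, 410.0, 526.0, 732.0, 1011.0, 700.0, 484.0, 0.0 cfs; ΣQ_DR = 4255 cfs, peak = 1011.0 cfs.
Runoff depth d = ΣQ_DR·Δt / A = 4255 × 7200 / (13.2 mi²) = 0.9990 in.
The 1-inch UH is the DRH scaled by (1 in)/d, so U_p = 1011.0 × 1/0.9990 = 1010 cfs.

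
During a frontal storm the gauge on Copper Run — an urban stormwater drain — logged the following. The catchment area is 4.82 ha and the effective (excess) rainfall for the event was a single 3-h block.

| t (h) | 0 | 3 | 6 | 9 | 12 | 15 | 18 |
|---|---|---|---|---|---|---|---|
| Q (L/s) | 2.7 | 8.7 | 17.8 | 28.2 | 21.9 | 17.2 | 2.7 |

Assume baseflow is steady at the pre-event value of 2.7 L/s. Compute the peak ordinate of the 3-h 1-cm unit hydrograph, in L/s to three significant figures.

Direct runoff: 0.0, 6.0, 15.1, 25.5, 19.2, 14.5, 0.0 L/s; ΣQ_DR = 80.30 L/s, peak = 25.5 L/s.
Runoff depth d = ΣQ_DR·Δt / A = 80.30 × 10800 / (4.82 ha) = 17.99 mm.
The 1-cm UH is the DRH scaled by (10 mm)/d, so U_p = 25.5 × 10/17.99 = 14.2 L/s.

U_p ≈ 14.2 L/s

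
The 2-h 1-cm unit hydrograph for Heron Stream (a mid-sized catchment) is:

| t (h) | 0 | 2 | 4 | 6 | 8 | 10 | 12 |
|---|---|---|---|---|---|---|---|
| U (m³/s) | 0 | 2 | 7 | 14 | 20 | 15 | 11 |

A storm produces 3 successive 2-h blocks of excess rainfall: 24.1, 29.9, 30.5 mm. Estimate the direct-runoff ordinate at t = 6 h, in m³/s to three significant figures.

Q ≈ 60.8 m³/s

By discrete convolution, Q_j = Σ (P_i / 10 mm) · U_{j−i}.
At t = 6 h (j=3): Q = (24.1/10)·14 + (29.9/10)·7 + (30.5/10)·2 = 60.8 m³/s.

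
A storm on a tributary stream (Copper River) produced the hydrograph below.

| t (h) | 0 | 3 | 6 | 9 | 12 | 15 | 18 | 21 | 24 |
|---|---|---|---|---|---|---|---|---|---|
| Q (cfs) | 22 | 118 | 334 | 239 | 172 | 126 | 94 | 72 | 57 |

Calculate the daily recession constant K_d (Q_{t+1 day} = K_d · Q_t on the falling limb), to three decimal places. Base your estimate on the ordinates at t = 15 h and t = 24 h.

K_d ≈ 0.121

Between t = 15 h and t = 24 h the flow falls from 126 to 57 cfs over 3×3 h = 9 h.
Per-interval ratio K = (57/126)^(1/3) = 0.7677; K_d = K^(24/3) = 0.121.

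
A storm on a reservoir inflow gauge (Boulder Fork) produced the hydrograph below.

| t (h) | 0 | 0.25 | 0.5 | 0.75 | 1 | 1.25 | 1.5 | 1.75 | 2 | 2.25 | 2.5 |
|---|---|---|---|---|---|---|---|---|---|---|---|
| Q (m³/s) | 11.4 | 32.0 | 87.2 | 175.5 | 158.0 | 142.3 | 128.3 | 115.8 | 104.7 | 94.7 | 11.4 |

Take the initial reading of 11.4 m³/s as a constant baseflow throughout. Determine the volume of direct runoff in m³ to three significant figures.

Direct-runoff ordinates (Q − Q_b): 0.0, 20.6, 75.8, 164.1, 146.6, 130.9, 116.9, 104.4, 93.3, 83.3, 0.0 m³/s.
ΣQ_DR = 935.9 m³/s.
With Δt = 0.25 h = 900 s, V = ΣQ_DR · Δt = 935.9 × 900 = 8.42 × 10^5 m³.

V ≈ 8.42 × 10^5 m³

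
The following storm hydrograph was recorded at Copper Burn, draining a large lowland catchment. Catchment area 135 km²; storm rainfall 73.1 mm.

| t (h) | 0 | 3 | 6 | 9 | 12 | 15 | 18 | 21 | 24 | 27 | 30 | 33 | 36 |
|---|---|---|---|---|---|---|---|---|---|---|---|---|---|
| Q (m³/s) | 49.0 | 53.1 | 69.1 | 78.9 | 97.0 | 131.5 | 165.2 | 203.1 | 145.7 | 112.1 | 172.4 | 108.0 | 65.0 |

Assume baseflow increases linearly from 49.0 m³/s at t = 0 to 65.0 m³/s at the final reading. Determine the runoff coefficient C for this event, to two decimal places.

C ≈ 0.78

ΣQ_DR = 709.1 m³/s; V = ΣQ_DR·Δt = 7.658 × 10^6 m³.
Runoff depth d = V / A = 56.73 mm.
C = d / P = 56.73 / 73.1 = 0.78.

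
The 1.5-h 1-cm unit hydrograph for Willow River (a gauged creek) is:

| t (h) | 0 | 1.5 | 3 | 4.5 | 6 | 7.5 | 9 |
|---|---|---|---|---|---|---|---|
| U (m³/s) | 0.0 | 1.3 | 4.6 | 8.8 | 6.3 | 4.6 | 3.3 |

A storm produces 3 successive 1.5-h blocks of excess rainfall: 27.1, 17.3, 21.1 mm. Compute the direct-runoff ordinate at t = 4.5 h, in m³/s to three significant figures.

By discrete convolution, Q_j = Σ (P_i / 10 mm) · U_{j−i}.
At t = 4.5 h (j=3): Q = (27.1/10)·8.8 + (17.3/10)·4.6 + (21.1/10)·1.3 = 34.5 m³/s.

Q ≈ 34.5 m³/s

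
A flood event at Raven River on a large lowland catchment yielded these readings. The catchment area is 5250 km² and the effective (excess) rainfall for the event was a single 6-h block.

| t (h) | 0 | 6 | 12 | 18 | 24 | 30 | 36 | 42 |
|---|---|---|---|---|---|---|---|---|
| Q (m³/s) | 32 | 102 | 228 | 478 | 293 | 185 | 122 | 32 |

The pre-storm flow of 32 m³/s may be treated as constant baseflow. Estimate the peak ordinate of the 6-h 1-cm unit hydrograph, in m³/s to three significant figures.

Direct runoff: 0.0, 70.0, 196.0, 446.0, 261.0, 153.0, 90.0, 0.0 m³/s; ΣQ_DR = 1216 m³/s, peak = 446.0 m³/s.
Runoff depth d = ΣQ_DR·Δt / A = 1216 × 21600 / (5250 km²) = 5.003 mm.
The 1-cm UH is the DRH scaled by (10 mm)/d, so U_p = 446.0 × 10/5.003 = 891 m³/s.

U_p ≈ 891 m³/s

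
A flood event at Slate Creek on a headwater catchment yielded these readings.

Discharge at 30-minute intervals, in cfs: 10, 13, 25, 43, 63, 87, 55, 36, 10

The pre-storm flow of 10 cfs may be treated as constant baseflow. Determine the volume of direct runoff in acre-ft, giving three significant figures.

V ≈ 10.4 acre-ft

Direct-runoff ordinates (Q − Q_b): 0.0, 3.0, 15.0, 33.0, 53.0, 77.0, 45.0, 26.0, 0.0 cfs.
ΣQ_DR = 252.0 cfs.
With Δt = 0.5 h = 1800 s, V = ΣQ_DR · Δt = 252.0 × 1800 = 4.54 × 10^5 ft³ = 10.4 acre-ft.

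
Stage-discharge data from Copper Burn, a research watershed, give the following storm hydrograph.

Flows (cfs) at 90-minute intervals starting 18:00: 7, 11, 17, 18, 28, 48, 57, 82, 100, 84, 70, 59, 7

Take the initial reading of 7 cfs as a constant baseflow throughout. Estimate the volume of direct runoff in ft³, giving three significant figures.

V ≈ 2.68 × 10^6 ft³

Direct-runoff ordinates (Q − Q_b): 0.0, 4.0, 10.0, 11.0, 21.0, 41.0, 50.0, 75.0, 93.0, 77.0, 63.0, 52.0, 0.0 cfs.
ΣQ_DR = 497.0 cfs.
With Δt = 1.5 h = 5400 s, V = ΣQ_DR · Δt = 497.0 × 5400 = 2.68 × 10^6 ft³.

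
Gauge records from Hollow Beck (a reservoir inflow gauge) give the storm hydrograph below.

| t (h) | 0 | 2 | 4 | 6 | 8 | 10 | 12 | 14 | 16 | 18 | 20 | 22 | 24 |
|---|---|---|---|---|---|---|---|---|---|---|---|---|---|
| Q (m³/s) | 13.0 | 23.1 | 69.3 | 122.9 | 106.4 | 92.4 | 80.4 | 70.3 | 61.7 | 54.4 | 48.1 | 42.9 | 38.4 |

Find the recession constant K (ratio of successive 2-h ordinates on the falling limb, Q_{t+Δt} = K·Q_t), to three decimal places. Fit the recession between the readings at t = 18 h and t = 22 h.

Using the recession-limb readings at t = 18 h and t = 22 h: Q falls from 54.4 to 42.9 m³/s over 2 intervals.
K = (Q₂/Q₁)^(1/2) = (42.9/54.4)^(1/2) = 0.888.

K ≈ 0.888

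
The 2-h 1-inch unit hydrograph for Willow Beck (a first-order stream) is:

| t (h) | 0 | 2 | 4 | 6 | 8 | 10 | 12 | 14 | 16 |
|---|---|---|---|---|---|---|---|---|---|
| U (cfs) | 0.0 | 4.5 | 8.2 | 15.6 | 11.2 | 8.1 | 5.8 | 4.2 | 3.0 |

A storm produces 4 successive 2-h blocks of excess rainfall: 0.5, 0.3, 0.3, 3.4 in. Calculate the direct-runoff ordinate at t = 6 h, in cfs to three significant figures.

By discrete convolution, Q_j = Σ (P_i / 1 in) · U_{j−i}.
At t = 6 h (j=3): Q = (0.5/1)·15.6 + (0.3/1)·8.2 + (0.3/1)·4.5 + (3.4/1)·0.0 = 11.6 cfs.

Q ≈ 11.6 cfs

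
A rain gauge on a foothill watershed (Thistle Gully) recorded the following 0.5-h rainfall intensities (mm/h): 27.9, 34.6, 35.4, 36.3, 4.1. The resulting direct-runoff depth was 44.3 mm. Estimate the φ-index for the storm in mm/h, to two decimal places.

Only the 4 blocks with intensity above φ contribute runoff: 27.9, 34.6, 35.4, 36.3 mm/h.
Σ(I−φ)·Δt = d  ⇒  (27.9+34.6+35.4+36.3 − 4φ)·0.5 = 44.3
φ = (134.2 − 44.3/0.5) / 4 = 11.40 mm/h.

φ ≈ 11.40 mm/h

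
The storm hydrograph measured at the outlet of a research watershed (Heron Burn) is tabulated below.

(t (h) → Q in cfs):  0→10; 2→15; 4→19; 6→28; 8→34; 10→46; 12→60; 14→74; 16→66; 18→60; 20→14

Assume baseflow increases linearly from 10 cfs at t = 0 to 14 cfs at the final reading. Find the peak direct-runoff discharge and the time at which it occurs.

Subtracting baseflow gives direct-runoff ordinates: 0.00, 4.60, 8.20, 16.80, 22.40, 34.00, 47.60, 61.20, 52.80, 46.40, 0.00 cfs.
The maximum is 61.20 cfs, occurring at the reading for t = 14 h.

Q_p = 61.20 cfs at t = 14 h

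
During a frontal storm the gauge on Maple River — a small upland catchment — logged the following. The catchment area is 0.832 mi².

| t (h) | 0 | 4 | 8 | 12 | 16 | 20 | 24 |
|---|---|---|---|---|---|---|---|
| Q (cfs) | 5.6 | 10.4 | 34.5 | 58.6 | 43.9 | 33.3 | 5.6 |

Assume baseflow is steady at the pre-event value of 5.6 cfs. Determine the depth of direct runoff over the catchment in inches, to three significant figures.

d ≈ 1.14 in

Direct runoff: 0.0, 4.8, 28.9, 53.0, 38.3, 27.7, 0.0 cfs; ΣQ_DR = 152.7 cfs.
V = ΣQ_DR · Δt = 152.7 × 14400 s = 2.199 × 10^6 ft³.
Over A = 0.832 mi², depth = V / A = 1.14 in.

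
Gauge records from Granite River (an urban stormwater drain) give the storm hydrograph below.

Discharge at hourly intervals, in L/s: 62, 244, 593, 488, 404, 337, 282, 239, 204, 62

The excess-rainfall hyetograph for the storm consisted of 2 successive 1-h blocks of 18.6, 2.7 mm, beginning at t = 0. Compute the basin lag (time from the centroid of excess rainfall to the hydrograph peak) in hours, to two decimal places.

Centroid of excess rainfall: t_c = Σ P_i·t̄_i / ΣP_i = 0.6268 h (block centres at 0.5, 1.5 h).
Hydrograph peak occurs at t = 2 h, so basin lag t_L = 2 − 0.6268 = 1.37 h.

t_L ≈ 1.37 h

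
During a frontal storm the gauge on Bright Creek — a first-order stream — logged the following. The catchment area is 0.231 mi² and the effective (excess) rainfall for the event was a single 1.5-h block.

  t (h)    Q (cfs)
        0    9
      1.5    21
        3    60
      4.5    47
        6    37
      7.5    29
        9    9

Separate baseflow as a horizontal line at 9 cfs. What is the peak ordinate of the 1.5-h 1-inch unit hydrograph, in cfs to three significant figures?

U_p ≈ 34.0 cfs

Direct runoff: 0.0, 12.0, 51.0, 38.0, 28.0, 20.0, 0.0 cfs; ΣQ_DR = 149.0 cfs, peak = 51.0 cfs.
Runoff depth d = ΣQ_DR·Δt / A = 149.0 × 5400 / (0.231 mi²) = 1.499 in.
The 1-inch UH is the DRH scaled by (1 in)/d, so U_p = 51.0 × 1/1.499 = 34.0 cfs.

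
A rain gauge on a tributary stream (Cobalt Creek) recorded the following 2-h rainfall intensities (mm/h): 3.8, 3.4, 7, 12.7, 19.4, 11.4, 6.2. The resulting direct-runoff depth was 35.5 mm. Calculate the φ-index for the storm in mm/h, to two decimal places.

φ ≈ 8.58 mm/h

Only the 3 blocks with intensity above φ contribute runoff: 12.7, 19.4, 11.4 mm/h.
Σ(I−φ)·Δt = d  ⇒  (12.7+19.4+11.4 − 3φ)·2 = 35.5
φ = (43.50 − 35.5/2) / 3 = 8.58 mm/h.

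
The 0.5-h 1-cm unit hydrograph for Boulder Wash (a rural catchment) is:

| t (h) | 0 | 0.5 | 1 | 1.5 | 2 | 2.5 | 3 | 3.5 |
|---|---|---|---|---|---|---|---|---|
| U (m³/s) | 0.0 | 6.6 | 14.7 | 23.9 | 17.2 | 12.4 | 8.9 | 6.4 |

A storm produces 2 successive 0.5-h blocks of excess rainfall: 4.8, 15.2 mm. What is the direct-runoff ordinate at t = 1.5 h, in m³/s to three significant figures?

Q ≈ 33.8 m³/s

By discrete convolution, Q_j = Σ (P_i / 10 mm) · U_{j−i}.
At t = 1.5 h (j=3): Q = (4.8/10)·23.9 + (15.2/10)·14.7 = 33.8 m³/s.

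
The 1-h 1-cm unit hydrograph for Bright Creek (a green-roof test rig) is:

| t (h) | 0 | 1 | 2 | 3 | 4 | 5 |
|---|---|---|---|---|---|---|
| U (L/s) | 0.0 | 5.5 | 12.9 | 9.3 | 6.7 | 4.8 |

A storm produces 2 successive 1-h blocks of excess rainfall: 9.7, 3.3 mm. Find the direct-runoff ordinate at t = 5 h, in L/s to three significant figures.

By discrete convolution, Q_j = Σ (P_i / 10 mm) · U_{j−i}.
At t = 5 h (j=5): Q = (9.7/10)·4.8 + (3.3/10)·6.7 = 6.87 L/s.

Q ≈ 6.87 L/s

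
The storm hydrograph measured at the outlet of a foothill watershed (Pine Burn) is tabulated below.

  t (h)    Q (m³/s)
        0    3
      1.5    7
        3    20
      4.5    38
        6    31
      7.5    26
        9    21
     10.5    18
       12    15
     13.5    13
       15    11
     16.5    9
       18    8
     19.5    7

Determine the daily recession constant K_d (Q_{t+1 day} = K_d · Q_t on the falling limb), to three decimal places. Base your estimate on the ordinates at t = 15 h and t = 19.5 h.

K_d ≈ 0.090

Between t = 15 h and t = 19.5 h the flow falls from 11 to 7 m³/s over 3×1.5 h = 4.5 h.
Per-interval ratio K = (7/11)^(1/3) = 0.8601; K_d = K^(24/1.5) = 0.090.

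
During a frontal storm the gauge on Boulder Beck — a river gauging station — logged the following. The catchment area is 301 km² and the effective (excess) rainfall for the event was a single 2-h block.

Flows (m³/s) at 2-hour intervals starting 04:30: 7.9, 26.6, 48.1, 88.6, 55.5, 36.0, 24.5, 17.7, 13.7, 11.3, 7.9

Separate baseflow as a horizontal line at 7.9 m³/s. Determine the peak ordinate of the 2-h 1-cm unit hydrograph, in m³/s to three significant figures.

U_p ≈ 134 m³/s

Direct runoff: 0.0, 18.7, 40.2, 80.7, 47.6, 28.1, 16.6, 9.8, 5.8, 3.4, 0.0 m³/s; ΣQ_DR = 250.9 m³/s, peak = 80.7 m³/s.
Runoff depth d = ΣQ_DR·Δt / A = 250.9 × 7200 / (301 km²) = 6.002 mm.
The 1-cm UH is the DRH scaled by (10 mm)/d, so U_p = 80.7 × 10/6.002 = 134 m³/s.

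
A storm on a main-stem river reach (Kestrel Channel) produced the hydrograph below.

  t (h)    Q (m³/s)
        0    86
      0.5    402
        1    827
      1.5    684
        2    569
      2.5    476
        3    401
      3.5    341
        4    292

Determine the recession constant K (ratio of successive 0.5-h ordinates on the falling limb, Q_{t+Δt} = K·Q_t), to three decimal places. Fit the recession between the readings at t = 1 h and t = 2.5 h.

K ≈ 0.832

Using the recession-limb readings at t = 1 h and t = 2.5 h: Q falls from 827 to 476 m³/s over 3 intervals.
K = (Q₂/Q₁)^(1/3) = (476/827)^(1/3) = 0.832.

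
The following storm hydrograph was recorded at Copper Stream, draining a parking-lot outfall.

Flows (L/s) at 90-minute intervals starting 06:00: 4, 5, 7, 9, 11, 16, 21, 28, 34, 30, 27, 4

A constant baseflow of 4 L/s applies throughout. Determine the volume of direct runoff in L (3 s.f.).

Direct-runoff ordinates (Q − Q_b): 0.0, 1.0, 3.0, 5.0, 7.0, 12.0, 17.0, 24.0, 30.0, 26.0, 23.0, 0.0 L/s.
ΣQ_DR = 148.0 L/s.
With Δt = 1.5 h = 5400 s, V = ΣQ_DR · Δt = 148.0 × 5400 = 7.99 × 10^5 L.

V ≈ 7.99 × 10^5 L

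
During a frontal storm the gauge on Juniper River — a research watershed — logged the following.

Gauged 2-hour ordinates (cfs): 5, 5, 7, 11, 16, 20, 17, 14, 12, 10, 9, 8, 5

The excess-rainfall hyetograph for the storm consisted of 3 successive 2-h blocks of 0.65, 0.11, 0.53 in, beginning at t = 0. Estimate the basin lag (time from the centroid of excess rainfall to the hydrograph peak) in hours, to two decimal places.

Centroid of excess rainfall: t_c = Σ P_i·t̄_i / ΣP_i = 2.8140 h (block centres at 1, 3, 5 h).
Hydrograph peak occurs at t = 10 h, so basin lag t_L = 10 − 2.8140 = 7.19 h.

t_L ≈ 7.19 h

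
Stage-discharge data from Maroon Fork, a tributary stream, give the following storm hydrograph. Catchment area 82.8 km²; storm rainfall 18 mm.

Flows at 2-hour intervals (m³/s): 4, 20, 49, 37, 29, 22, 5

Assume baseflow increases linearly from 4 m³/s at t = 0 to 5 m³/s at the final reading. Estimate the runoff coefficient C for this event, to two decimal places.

ΣQ_DR = 134.5 m³/s; V = ΣQ_DR·Δt = 9.684 × 10^5 m³.
Runoff depth d = V / A = 11.70 mm.
C = d / P = 11.70 / 18 = 0.65.

C ≈ 0.65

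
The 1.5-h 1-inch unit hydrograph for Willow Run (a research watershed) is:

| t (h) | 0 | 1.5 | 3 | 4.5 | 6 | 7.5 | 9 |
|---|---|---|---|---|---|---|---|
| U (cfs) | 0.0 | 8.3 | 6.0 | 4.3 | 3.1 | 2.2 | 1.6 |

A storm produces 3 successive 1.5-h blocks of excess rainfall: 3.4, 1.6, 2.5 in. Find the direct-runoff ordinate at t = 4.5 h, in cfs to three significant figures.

Q ≈ 45.0 cfs

By discrete convolution, Q_j = Σ (P_i / 1 in) · U_{j−i}.
At t = 4.5 h (j=3): Q = (3.4/1)·4.3 + (1.6/1)·6.0 + (2.5/1)·8.3 = 45.0 cfs.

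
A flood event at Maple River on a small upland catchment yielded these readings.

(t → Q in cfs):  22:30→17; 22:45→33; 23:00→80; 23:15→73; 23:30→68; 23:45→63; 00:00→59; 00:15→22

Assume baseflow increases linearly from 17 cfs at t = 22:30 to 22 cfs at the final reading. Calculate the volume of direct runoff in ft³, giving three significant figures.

Direct-runoff ordinates (Q − Q_b): 0.00, 15.29, 61.57, 53.86, 48.14, 42.43, 37.71, 0.00 cfs.
ΣQ_DR = 259.0 cfs.
With Δt = 0.25 h = 900 s, V = ΣQ_DR · Δt = 259.0 × 900 = 2.33 × 10^5 ft³.

V ≈ 2.33 × 10^5 ft³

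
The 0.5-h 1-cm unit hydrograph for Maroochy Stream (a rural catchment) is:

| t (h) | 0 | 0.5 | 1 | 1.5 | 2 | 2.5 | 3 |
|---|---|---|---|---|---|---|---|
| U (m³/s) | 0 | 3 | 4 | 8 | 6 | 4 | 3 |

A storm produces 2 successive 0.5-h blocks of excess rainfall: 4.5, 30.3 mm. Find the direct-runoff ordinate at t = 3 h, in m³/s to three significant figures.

By discrete convolution, Q_j = Σ (P_i / 10 mm) · U_{j−i}.
At t = 3 h (j=6): Q = (4.5/10)·3 + (30.3/10)·4 = 13.5 m³/s.

Q ≈ 13.5 m³/s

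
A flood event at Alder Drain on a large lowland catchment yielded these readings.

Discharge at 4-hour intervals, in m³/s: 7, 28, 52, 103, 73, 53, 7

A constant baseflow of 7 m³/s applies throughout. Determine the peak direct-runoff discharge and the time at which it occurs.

Q_p = 96.0 m³/s at t = 12 h

Subtracting baseflow gives direct-runoff ordinates: 0.0, 21.0, 45.0, 96.0, 66.0, 46.0, 0.0 m³/s.
The maximum is 96.0 m³/s, occurring at the reading for t = 12 h.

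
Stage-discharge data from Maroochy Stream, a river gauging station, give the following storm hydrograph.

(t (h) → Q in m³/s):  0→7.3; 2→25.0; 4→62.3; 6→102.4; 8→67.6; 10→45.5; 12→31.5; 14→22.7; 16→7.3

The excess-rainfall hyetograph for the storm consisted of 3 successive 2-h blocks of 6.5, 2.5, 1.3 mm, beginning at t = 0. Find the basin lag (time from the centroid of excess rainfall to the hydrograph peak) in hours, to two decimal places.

Centroid of excess rainfall: t_c = Σ P_i·t̄_i / ΣP_i = 1.9903 h (block centres at 1, 3, 5 h).
Hydrograph peak occurs at t = 6 h, so basin lag t_L = 6 − 1.9903 = 4.01 h.

t_L ≈ 4.01 h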